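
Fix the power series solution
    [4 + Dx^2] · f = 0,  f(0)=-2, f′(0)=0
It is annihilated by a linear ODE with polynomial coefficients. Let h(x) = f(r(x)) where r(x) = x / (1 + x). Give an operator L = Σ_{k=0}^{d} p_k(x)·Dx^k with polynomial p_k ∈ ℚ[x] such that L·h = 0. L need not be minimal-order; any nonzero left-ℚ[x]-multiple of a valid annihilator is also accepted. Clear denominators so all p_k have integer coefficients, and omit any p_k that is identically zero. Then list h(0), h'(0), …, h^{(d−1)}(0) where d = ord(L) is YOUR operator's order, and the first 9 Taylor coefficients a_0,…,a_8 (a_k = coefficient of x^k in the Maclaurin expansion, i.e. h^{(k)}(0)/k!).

L = 4 + (2 + 6·x + 6·x^2 + 2·x^3)·Dx + (1 + 4·x + 6·x^2 + 4·x^3 + x^4)·Dx^2  (order 2).
h: a_k = -2, 0, 4, -8, 32/3, -32/3, 308/45, 8/5, -4708/315, …
ICs: h(0) = -2, h′(0) = 0.

f: a_k = -2, 0, 4, 0, -4/3, 0, 8/45, 0, -4/315, …
h₀=f(r): pull back L_f along r ⇒ L₀.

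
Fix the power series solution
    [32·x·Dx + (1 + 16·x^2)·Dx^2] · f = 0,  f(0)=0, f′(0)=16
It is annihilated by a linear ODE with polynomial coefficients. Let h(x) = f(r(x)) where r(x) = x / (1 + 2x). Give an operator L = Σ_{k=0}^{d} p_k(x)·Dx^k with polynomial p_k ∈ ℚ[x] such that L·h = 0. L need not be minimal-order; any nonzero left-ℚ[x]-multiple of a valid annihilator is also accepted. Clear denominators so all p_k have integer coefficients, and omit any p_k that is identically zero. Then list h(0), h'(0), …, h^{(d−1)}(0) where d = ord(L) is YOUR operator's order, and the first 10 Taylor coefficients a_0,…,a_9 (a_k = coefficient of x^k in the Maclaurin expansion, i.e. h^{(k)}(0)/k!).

L = (4 + 40·x)·Dx + (1 + 4·x + 20·x^2)·Dx^2  (order 2).
h: a_k = 0, 16, -32, -64/3, 384, -4864/5, -5632/3, 142336/7, -43008, -1470464/9, …
ICs: h(0) = 0, h′(0) = 16.

f: a_k = 0, 16, 0, -256/3, 0, 4096/5, 0, -65536/7, 0, 1048576/9, …
h₀=f(r): pull back L_f along r ⇒ L₀.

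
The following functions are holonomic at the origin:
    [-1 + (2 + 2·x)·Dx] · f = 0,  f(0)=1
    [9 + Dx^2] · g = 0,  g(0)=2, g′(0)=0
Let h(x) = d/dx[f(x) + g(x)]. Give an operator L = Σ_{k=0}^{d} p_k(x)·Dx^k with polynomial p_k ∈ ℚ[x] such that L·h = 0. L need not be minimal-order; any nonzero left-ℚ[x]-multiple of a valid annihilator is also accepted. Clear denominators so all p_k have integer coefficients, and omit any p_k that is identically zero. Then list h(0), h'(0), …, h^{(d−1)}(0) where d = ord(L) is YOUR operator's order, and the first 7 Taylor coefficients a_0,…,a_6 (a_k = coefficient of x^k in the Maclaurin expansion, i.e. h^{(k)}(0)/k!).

f: a_k = 1, 1/2, -1/8, 1/16, -5/128, 7/256, -21/1024, …
g: a_k = 2, 0, -9, 0, 27/4, 0, -81/40, …
h₀=f+g: left-lcm gives L₀, ord ≤ 3.
Derive L from L₀ (diff closure).
L = (-153 - 216·x - 108·x^2) + (-234 - 666·x - 648·x^2 - 216·x^3)·Dx + (-17 - 24·x - 12·x^2)·Dx^2 + (-26 - 74·x - 72·x^2 - 24·x^3)·Dx^3  (order 3).
h: a_k = 1/2, -73/4, 3/16, 859/32, 35/256, -31419/2560, 231/2048, …
ICs: h(0) = 1/2, h′(0) = -73/4, h′′(0) = 3/8.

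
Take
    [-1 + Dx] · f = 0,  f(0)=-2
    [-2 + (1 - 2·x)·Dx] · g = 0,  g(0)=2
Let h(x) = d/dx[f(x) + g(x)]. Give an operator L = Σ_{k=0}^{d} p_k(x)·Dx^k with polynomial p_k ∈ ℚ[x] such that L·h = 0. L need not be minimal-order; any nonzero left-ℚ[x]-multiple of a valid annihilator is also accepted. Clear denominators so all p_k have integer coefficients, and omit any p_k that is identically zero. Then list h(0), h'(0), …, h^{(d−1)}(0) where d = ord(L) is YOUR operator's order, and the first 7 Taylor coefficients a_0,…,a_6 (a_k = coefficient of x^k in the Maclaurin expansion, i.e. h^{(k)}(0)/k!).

L = (20 + 8·x) + (-23 - 4·x + 4·x^2)·Dx + (3 - 4·x - 4·x^2)·Dx^2  (order 2).
h: a_k = 2, 14, 47, 383/3, 3839/12, 46079/60, 645119/360, …
ICs: h(0) = 2, h′(0) = 14.

f: a_k = -2, -2, -1, -1/3, -1/12, -1/60, -1/360, …
g: a_k = 2, 4, 8, 16, 32, 64, 128, …
f+g: L₀ = lclm(L_f,L_g), ord ≤ 1+1.
Derive L from L₀ (diff closure).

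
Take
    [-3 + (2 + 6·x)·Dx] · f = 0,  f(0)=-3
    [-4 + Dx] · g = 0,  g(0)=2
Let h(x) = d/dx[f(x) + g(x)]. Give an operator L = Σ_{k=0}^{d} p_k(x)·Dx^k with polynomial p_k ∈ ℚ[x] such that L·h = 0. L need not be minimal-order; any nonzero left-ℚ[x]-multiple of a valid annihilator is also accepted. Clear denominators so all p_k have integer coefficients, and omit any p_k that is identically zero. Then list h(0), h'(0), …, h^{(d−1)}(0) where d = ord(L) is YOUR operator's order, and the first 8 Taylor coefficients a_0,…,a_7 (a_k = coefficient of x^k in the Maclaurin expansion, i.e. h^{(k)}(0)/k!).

L = (-204 - 288·x) + (-37 - 384·x - 576·x^2)·Dx + (22 + 114·x + 144·x^2)·Dx^2  (order 2).
h: a_k = 7/2, 155/4, 781/16, 11837/96, -11009/768, 2591003/7680, -64007291/92160, 2693416637/1290240, …
ICs: h(0) = 7/2, h′(0) = 155/4.

f: a_k = -3, -9/2, 27/8, -81/16, 1215/128, -5103/256, 45927/1024, -216513/2048, …
g: a_k = 2, 8, 16, 64/3, 64/3, 256/15, 512/45, 2048/315, …
L₀ := lclm(L_f,L_g); ord L₀ ≤ 1+1.
Differentiate: ansatz ord ≤ ord L₀ ⇒ L.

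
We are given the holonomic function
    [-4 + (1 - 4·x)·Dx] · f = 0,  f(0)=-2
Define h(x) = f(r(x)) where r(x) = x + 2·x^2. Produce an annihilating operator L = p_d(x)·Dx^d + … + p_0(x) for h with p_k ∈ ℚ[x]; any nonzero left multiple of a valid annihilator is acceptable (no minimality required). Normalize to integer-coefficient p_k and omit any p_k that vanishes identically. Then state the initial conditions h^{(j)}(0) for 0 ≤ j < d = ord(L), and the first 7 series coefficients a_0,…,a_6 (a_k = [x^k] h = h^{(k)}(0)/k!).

L = (4 + 16·x) + (-1 + 4·x + 8·x^2)·Dx  (order 1).
h: a_k = -2, -8, -48, -256, -1408, -7680, -41984, …
ICs: h(0) = -2.

f: a_k = -2, -8, -32, -128, -512, -2048, -8192, …
Change of var in L_f (x↦r) gives L₀.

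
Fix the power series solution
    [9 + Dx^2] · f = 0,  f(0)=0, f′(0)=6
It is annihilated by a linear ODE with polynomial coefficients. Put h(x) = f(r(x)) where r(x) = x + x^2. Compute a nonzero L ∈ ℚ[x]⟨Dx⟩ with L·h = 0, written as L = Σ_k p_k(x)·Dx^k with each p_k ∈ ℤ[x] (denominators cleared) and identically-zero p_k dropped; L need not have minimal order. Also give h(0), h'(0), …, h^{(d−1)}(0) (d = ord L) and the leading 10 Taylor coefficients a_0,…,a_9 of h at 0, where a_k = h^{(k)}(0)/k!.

L = (9 + 54·x + 108·x^2 + 72·x^3) - 2·Dx + (1 + 2·x)·Dx^2  (order 2).
h: a_k = 0, 6, 6, -9, -27, -459/20, 45/4, 11097/280, 1377/40, 4779/2240, …
ICs: h(0) = 0, h′(0) = 6.

f: a_k = 0, 6, 0, -9, 0, 81/20, 0, -243/280, 0, 243/2240, …
Change of var in L_f (x↦r) gives L₀.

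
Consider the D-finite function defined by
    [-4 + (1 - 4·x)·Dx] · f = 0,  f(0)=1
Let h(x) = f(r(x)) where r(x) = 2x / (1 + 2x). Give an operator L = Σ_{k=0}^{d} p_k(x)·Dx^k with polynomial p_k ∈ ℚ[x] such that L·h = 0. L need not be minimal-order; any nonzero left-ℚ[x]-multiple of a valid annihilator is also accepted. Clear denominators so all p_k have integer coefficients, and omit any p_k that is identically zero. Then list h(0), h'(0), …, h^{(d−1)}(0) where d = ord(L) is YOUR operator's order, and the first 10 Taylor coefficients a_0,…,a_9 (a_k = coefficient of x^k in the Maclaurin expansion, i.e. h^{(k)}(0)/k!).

f: a_k = 1, 4, 16, 64, 256, 1024, 4096, 16384, 65536, 262144, …
Substitute x→r, Dx→(1/r')Dx; clear ⇒ L₀.
L = 8 + (-1 + 4·x + 12·x^2)·Dx  (order 1).
h: a_k = 1, 8, 48, 288, 1728, 10368, 62208, 373248, 2239488, 13436928, …
ICs: h(0) = 1.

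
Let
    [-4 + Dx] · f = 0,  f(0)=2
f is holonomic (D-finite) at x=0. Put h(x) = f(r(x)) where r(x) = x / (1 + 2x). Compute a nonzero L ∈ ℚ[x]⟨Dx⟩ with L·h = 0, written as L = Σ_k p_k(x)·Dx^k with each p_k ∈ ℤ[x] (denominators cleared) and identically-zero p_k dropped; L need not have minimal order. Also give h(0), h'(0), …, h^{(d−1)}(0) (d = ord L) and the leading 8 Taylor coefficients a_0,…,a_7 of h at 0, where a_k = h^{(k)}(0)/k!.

f: a_k = 2, 8, 16, 64/3, 64/3, 256/15, 512/45, 2048/315, …
f∘r: x↦r, Dx↦Dx/r' in L_f ⇒ L₀.
L = -4 + (1 + 4·x + 4·x^2)·Dx  (order 1).
h: a_k = 2, 8, 0, -32/3, 64/3, -128/5, 512/45, 2560/63, …
ICs: h(0) = 2.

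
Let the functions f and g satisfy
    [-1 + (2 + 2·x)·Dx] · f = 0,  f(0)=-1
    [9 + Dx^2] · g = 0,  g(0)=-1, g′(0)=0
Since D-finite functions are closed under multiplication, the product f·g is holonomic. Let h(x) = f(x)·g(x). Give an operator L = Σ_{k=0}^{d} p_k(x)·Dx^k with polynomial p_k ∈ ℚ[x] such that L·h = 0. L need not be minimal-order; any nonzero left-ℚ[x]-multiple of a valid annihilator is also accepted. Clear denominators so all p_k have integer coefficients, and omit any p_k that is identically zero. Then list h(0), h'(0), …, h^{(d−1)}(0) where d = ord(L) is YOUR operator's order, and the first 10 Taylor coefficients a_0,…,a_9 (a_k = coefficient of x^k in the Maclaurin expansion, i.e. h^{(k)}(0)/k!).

L = (39 + 72·x + 36·x^2) + (-4 - 4·x)·Dx + (4 + 8·x + 4·x^2)·Dx^2  (order 2).
h: a_k = 1, 1/2, -37/8, -35/16, 499/128, 367/256, -6549/5120, -4119/10240, 271401/1146880, 111857/2293760, …
ICs: h(0) = 1, h′(0) = 1/2.

f: a_k = -1, -1/2, 1/8, -1/16, 5/128, -7/256, 21/1024, -33/2048, 429/32768, -715/65536, …
g: a_k = -1, 0, 9/2, 0, -27/8, 0, 81/80, 0, -729/4480, 0, …
h₀=f·g: eliminate ⇒ L₀, order ≤ 1·2.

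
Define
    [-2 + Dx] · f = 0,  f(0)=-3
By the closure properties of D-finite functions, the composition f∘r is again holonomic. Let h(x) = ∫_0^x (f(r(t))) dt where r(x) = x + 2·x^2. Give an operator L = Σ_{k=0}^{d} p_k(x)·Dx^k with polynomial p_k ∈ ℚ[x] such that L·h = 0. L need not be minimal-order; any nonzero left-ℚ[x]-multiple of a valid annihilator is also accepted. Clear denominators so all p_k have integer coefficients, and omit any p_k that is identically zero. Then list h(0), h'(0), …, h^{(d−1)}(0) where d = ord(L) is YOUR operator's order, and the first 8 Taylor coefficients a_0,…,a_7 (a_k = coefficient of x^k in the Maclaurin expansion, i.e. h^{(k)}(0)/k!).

f: a_k = -3, -6, -6, -4, -2, -4/5, -4/15, -8/105, …
f∘r: x↦r, Dx↦Dx/r' in L_f ⇒ L₀.
h=∫₀ˣh₀: take L = L₀·Dx.
L = (-2 - 8·x)·Dx + Dx^2  (order 2).
h: a_k = 0, -3, -3, -6, -7, -10, -54/5, -1324/105, …
ICs: h(0) = 0, h′(0) = -3.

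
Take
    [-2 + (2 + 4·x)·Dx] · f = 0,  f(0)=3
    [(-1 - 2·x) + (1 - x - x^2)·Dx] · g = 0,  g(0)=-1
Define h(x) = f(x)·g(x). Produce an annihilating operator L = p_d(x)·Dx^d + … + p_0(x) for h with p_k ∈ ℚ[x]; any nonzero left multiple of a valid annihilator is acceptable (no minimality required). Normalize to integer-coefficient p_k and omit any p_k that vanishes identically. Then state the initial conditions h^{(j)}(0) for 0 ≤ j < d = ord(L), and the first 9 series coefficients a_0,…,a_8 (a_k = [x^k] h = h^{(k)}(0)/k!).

L = (2 + 3·x + 3·x^2) + (-1 - x + 3·x^2 + 2·x^3)·Dx  (order 1).
h: a_k = -3, -6, -15/2, -15, -165/8, -153/4, -879/16, -795/8, -18465/128, …
ICs: h(0) = -3.

f: a_k = 3, 3, -3/2, 3/2, -15/8, 21/8, -63/16, 99/16, -1287/128, …
g: a_k = -1, -1, -2, -3, -5, -8, -13, -21, -34, …
f·g: L₀ = L_f ⊗_s L_g, ord ≤ 1·1.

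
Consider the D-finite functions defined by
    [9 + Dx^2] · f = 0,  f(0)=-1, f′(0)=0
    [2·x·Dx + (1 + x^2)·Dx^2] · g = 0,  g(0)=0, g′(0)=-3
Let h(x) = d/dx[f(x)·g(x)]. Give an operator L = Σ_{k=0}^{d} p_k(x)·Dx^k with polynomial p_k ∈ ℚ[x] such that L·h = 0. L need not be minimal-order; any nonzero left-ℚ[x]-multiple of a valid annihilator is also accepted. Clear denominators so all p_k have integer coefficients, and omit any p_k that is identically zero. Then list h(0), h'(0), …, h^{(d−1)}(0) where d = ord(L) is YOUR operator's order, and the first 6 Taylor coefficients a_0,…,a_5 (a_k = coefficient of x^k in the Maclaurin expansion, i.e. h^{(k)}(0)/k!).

L = (20358 + 86886·x^2 + 157437·x^4 + 155520·x^6 + 96228·x^8 + 36450·x^10 + 6561·x^12) + (6372·x + 25596·x^3 + 39960·x^5 + 32400·x^7 + 14580·x^9 + 2916·x^11)·Dx + (3432 + 15828·x^2 + 31110·x^4 + 33588·x^6 + 22032·x^8 + 8424·x^10 + 1458·x^12)·Dx^2 + (708·x + 2844·x^3 + 4440·x^5 + 3600·x^7 + 1620·x^9 + 324·x^11)·Dx^3 + (130 + 686·x^2 + 1513·x^4 + 1812·x^6 + 1260·x^8 + 486·x^10 + 81·x^12)·Dx^4  (order 4).
h: a_k = 3, 0, -87/2, 0, 609/8, 0, …
ICs: h(0) = 3, h′(0) = 0, h′′(0) = -87, h′′′(0) = 0.

f: a_k = -1, 0, 9/2, 0, -27/8, 0, …
g: a_k = 0, -3, 0, 1, 0, -3/5, …
h₀=f·g: eliminate ⇒ L₀, order ≤ 2·2.
Differentiate: ansatz ord ≤ ord L₀ ⇒ L.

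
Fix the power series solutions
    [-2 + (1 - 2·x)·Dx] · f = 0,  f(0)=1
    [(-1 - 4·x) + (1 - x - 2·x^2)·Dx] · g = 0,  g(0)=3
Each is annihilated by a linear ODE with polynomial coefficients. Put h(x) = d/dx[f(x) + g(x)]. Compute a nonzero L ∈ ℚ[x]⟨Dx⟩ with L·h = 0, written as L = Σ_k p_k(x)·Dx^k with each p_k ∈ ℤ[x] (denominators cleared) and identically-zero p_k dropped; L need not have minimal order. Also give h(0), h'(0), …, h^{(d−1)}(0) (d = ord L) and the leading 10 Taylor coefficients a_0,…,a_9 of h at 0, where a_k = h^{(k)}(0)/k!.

L = 12 + (3 + 12·x)·Dx + (-1 + x + 2·x^2)·Dx^2  (order 2).
h: a_k = 5, 26, 69, 196, 475, 1158, 2681, 6152, 13815, 30730, …
ICs: h(0) = 5, h′(0) = 26.

f: a_k = 1, 2, 4, 8, 16, 32, 64, 128, 256, 512, …
g: a_k = 3, 3, 9, 15, 33, 63, 129, 255, 513, 1023, …
Sum ⇒ L₀ = lclm(L_f,L_g) in ℚ(x)⟨Dx⟩.
Derive L from L₀ (diff closure).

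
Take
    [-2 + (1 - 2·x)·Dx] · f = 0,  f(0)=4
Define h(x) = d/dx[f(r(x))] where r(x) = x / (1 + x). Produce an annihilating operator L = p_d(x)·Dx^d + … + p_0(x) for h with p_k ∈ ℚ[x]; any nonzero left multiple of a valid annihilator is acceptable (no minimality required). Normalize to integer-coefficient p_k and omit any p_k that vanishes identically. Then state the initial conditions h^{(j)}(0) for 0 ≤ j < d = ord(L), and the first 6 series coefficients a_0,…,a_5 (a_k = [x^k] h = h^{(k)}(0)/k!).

f: a_k = 4, 8, 16, 32, 64, 128, …
f∘r: x↦r, Dx↦Dx/r' in L_f ⇒ L₀.
Differentiate: ansatz ord ≤ ord L₀ ⇒ L.
L = 2 + (-1 + x)·Dx  (order 1).
h: a_k = 8, 16, 24, 32, 40, 48, …
ICs: h(0) = 8.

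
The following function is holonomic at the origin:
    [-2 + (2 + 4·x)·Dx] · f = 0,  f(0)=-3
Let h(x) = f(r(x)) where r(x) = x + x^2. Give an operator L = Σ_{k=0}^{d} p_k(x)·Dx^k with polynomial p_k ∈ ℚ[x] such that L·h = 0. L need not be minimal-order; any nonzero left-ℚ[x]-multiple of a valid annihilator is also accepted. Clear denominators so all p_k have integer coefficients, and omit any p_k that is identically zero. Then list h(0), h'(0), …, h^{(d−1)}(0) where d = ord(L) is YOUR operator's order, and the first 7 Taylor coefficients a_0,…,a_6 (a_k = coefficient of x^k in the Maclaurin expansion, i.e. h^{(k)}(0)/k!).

f: a_k = -3, -3, 3/2, -3/2, 15/8, -21/8, 63/16, …
L₀ from L_f via x↦r, Dx↦r'^{-1}Dx.
L = (-1 - 2·x) + (1 + 2·x + 2·x^2)·Dx  (order 1).
h: a_k = -3, -3, -3/2, 3/2, -9/8, 3/8, 9/16, …
ICs: h(0) = -3.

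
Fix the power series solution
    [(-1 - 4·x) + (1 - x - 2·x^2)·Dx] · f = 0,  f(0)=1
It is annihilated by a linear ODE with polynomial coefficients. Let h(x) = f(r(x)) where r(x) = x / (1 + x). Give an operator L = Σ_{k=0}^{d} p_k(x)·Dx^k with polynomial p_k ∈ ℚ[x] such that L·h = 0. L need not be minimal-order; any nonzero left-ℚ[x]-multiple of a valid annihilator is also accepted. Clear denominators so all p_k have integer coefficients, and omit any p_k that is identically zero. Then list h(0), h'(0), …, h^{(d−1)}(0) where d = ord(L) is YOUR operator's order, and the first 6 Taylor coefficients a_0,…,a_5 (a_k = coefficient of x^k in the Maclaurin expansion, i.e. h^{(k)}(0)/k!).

L = (1 + 5·x) + (-1 - 2·x + x^2 + 2·x^3)·Dx  (order 1).
h: a_k = 1, 1, 2, 0, 4, -4, …
ICs: h(0) = 1.

f: a_k = 1, 1, 3, 5, 11, 21, …
L₀ from L_f via x↦r, Dx↦r'^{-1}Dx.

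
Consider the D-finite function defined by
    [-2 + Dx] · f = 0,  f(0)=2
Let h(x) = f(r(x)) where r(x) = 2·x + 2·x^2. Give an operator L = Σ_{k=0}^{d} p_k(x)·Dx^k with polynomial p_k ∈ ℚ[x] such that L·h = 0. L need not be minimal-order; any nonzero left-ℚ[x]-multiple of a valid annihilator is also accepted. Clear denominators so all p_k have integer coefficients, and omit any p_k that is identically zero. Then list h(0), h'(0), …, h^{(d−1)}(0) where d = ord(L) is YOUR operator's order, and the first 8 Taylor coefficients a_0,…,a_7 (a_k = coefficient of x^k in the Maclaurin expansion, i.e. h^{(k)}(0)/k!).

f: a_k = 2, 4, 4, 8/3, 4/3, 8/15, 8/45, 16/315, …
Change of var in L_f (x↦r) gives L₀.
L = (-4 - 8·x) + Dx  (order 1).
h: a_k = 2, 8, 24, 160/3, 304/3, 832/5, 11072/45, 104192/315, …
ICs: h(0) = 2.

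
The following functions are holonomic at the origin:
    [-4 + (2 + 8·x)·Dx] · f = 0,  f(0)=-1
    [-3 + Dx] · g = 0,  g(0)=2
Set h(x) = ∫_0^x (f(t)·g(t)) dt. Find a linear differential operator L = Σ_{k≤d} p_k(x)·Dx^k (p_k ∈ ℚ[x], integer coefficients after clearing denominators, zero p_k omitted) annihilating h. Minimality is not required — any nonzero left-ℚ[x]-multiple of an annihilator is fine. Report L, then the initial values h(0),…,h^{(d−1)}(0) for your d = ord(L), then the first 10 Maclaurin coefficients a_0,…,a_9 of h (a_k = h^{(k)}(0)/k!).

f: a_k = -1, -2, 2, -4, 10, -28, 84, -264, 858, -2860, …
g: a_k = 2, 6, 9, 9, 27/4, 81/20, 81/40, 243/280, 729/2240, 243/2240, …
h₀=f·g: eliminate ⇒ L₀, order ≤ 1·1.
Integrate: L := L₀·Dx.
L = (-5 - 12·x)·Dx + (1 + 4·x)·Dx^2  (order 2).
h: a_k = 0, -2, -5, -17/3, -23/4, -43/20, -631/120, 459/56, -58749/2240, 514669/6720, …
ICs: h(0) = 0, h′(0) = -2.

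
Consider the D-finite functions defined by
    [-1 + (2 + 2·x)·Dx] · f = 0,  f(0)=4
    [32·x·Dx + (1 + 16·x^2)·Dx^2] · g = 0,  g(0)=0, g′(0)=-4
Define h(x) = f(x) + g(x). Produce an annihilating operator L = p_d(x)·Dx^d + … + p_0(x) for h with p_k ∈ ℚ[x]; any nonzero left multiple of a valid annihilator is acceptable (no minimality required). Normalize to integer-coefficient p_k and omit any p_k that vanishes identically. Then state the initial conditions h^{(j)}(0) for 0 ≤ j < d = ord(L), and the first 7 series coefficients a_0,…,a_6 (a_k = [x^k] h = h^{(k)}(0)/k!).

L = (-64 - 160·x + 3072·x^2 + 1536·x^3)·Dx + (-131 - 256·x + 5920·x^2 + 12288·x^3 + 5376·x^4)·Dx^2 + (-2 + 126·x + 192·x^2 + 2112·x^3 + 3584·x^4 + 1536·x^5)·Dx^3  (order 3).
h: a_k = 4, -2, -1/2, 259/12, -5/32, -65501/320, -21/256, …
ICs: h(0) = 4, h′(0) = -2, h′′(0) = -1.

f: a_k = 4, 2, -1/2, 1/4, -5/32, 7/64, -21/256, …
g: a_k = 0, -4, 0, 64/3, 0, -1024/5, 0, …
Weyl lclm of L_f,L_g ⇒ L₀ (ord ≤ 3).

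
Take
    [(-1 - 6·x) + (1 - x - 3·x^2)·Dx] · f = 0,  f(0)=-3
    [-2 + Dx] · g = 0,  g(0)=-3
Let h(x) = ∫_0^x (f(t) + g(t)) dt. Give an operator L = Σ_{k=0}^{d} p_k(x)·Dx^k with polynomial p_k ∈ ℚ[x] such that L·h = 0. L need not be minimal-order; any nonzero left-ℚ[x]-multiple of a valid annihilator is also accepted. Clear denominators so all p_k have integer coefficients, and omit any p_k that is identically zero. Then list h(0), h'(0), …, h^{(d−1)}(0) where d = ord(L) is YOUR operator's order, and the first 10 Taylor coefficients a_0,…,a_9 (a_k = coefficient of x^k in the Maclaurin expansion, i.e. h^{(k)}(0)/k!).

f: a_k = -3, -3, -12, -21, -57, -120, -291, -651, -1524, -3477, …
g: a_k = -3, -6, -6, -4, -2, -4/5, -4/15, -8/105, -2/105, -4/945, …
Sum ⇒ L₀ = lclm(L_f,L_g) in ℚ(x)⟨Dx⟩.
h=∫h₀ ⇒ L = L₀·Dx.
L = (-12 - 16·x - 144·x^2 - 72·x^3)·Dx + (4 + 26·x + 74·x^2 - 24·x^3 - 36·x^4)·Dx^2 + (1 - 9·x - x^2 + 30·x^3 + 18·x^4)·Dx^3  (order 3).
h: a_k = 0, -6, -9/2, -6, -25/4, -59/5, -302/15, -4369/105, -68363/840, -160022/945, …
ICs: h(0) = 0, h′(0) = -6, h′′(0) = -9.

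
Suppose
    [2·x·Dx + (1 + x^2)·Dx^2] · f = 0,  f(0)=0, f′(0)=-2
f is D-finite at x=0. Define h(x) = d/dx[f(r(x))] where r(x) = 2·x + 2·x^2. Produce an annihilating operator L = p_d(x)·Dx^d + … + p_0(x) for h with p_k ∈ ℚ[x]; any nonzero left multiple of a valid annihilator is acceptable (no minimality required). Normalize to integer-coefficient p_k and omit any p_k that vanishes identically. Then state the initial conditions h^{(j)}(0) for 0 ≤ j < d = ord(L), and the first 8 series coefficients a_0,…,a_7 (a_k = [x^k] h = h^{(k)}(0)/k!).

f: a_k = 0, -2, 0, 2/3, 0, -2/5, 0, 2/7, …
Change of var in L_f (x↦r) gives L₀.
h₀' ⇒ L via d/dx closure of L₀.
L = (-2 + 8·x + 32·x^2 + 48·x^3 + 24·x^4) + (1 + 2·x + 4·x^2 + 16·x^3 + 20·x^4 + 8·x^5)·Dx  (order 1).
h: a_k = -4, -8, 16, 64, 16, -352, -640, 1024, …
ICs: h(0) = -4.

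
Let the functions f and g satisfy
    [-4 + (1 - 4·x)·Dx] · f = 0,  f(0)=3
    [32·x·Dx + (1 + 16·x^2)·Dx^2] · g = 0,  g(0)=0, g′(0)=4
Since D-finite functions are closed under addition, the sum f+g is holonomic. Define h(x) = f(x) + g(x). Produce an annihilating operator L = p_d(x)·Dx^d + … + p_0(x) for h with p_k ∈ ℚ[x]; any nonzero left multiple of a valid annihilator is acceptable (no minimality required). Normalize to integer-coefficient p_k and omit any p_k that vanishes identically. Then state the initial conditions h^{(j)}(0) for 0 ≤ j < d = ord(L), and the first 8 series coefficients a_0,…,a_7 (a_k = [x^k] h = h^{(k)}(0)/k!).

f: a_k = 3, 12, 48, 192, 768, 3072, 12288, 49152, …
g: a_k = 0, 4, 0, -64/3, 0, 1024/5, 0, -16384/7, …
Weyl lclm of L_f,L_g ⇒ L₀ (ord ≤ 3).
L = (-32 + 512·x + 1536·x^2)·Dx + (16 - 32·x + 256·x^2 + 1536·x^3)·Dx^2 + (-1 + 256·x^4)·Dx^3  (order 3).
h: a_k = 3, 16, 48, 512/3, 768, 16384/5, 12288, 327680/7, …
ICs: h(0) = 3, h′(0) = 16, h′′(0) = 96.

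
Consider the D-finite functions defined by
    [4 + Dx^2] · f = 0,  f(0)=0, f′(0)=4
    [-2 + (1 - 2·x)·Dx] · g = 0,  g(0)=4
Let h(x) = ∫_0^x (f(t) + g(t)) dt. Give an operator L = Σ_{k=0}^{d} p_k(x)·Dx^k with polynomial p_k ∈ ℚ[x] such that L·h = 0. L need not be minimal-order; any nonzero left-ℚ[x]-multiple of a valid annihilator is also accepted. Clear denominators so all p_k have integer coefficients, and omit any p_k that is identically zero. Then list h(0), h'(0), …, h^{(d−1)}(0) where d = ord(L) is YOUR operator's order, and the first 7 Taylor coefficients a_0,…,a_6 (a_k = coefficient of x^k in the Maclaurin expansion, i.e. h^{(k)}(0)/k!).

f: a_k = 0, 4, 0, -8/3, 0, 8/15, 0, …
g: a_k = 4, 8, 16, 32, 64, 128, 256, …
Sum ⇒ L₀ = lclm(L_f,L_g) in ℚ(x)⟨Dx⟩.
h=∫h₀ ⇒ L = L₀·Dx.
L = (-56 + 32·x - 32·x^2)·Dx + (12 - 40·x + 48·x^2 - 32·x^3)·Dx^2 + (-14 + 8·x - 8·x^2)·Dx^3 + (3 - 10·x + 12·x^2 - 8·x^3)·Dx^4  (order 4).
h: a_k = 0, 4, 6, 16/3, 22/3, 64/5, 964/45, …
ICs: h(0) = 0, h′(0) = 4, h′′(0) = 12, h′′′(0) = 32.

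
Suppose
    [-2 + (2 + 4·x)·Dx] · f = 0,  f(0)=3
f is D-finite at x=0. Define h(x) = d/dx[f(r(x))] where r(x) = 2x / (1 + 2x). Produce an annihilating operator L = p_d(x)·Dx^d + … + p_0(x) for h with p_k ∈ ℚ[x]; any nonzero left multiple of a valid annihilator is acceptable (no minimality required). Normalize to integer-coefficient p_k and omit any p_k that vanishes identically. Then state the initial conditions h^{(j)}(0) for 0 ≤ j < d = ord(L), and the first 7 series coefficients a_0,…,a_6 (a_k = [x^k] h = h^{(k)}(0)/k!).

f: a_k = 3, 3, -3/2, 3/2, -15/8, 21/8, -63/16, …
Change of var in L_f (x↦r) gives L₀.
Differentiate: ansatz ord ≤ ord L₀ ⇒ L.
L = (-6 - 24·x) + (-1 - 8·x - 12·x^2)·Dx  (order 1).
h: a_k = 6, -36, 180, -888, 4500, -23544, 126504, …
ICs: h(0) = 6.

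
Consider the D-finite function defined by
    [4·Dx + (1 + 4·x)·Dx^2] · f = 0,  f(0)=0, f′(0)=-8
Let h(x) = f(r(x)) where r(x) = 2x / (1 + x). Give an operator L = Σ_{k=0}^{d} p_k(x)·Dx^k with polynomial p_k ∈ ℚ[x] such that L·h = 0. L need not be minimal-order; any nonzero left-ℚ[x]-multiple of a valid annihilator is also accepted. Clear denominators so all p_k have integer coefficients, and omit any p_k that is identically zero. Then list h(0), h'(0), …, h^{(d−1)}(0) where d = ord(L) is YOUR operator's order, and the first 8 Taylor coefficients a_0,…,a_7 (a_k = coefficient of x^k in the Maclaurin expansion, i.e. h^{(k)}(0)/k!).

L = (10 + 18·x)·Dx + (1 + 10·x + 9·x^2)·Dx^2  (order 2).
h: a_k = 0, -16, 80, -1456/3, 3280, -118096/5, 531440/3, -9565936/7, …
ICs: h(0) = 0, h′(0) = -16.

f: a_k = 0, -8, 16, -128/3, 128, -2048/5, 4096/3, -32768/7, …
Substitute x→r, Dx→(1/r')Dx; clear ⇒ L₀.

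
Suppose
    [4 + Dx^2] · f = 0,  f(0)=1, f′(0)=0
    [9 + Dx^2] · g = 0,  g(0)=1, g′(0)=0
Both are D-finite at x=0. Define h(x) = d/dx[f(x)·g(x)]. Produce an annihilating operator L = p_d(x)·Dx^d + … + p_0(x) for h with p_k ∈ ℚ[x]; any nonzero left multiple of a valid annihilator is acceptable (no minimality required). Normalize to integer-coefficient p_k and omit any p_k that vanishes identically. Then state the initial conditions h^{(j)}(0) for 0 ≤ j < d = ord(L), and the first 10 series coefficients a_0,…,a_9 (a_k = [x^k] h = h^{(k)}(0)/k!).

L = 25 + 26·Dx^2 + Dx^4  (order 4).
h: a_k = 0, -13, 0, 313/6, 0, -7813/120, 0, 195313/5040, 0, -4882813/362880, …
ICs: h(0) = 0, h′(0) = -13, h′′(0) = 0, h′′′(0) = 313.

f: a_k = 1, 0, -2, 0, 2/3, 0, -4/45, 0, 2/315, 0, …
g: a_k = 1, 0, -9/2, 0, 27/8, 0, -81/80, 0, 729/4480, 0, …
f·g: L₀ = L_f ⊗_s L_g, ord ≤ 2·2.
Differentiate: ansatz ord ≤ ord L₀ ⇒ L.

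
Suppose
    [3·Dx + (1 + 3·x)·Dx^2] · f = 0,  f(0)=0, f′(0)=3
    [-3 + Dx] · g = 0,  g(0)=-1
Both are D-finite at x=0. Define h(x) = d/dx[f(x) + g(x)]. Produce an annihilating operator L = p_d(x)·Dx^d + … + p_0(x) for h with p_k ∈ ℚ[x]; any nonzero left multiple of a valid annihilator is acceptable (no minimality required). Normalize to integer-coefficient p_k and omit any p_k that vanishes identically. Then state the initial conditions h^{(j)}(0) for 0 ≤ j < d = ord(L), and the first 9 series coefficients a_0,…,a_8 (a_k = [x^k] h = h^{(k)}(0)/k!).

L = (-27 - 27·x) + (3 - 18·x - 27·x^2)·Dx + (2 + 9·x + 9·x^2)·Dx^2  (order 2).
h: a_k = 0, -18, 27/2, -189/2, 1863/8, -29403/40, 174717/80, -3674889/560, 88177653/4480, …
ICs: h(0) = 0, h′(0) = -18.

f: a_k = 0, 3, -9/2, 9, -81/4, 243/5, -243/2, 2187/7, -6561/8, …
g: a_k = -1, -3, -9/2, -9/2, -27/8, -81/40, -81/80, -243/560, -729/4480, …
L₀ := lclm(L_f,L_g); ord L₀ ≤ 2+1.
Differentiate: ansatz ord ≤ ord L₀ ⇒ L.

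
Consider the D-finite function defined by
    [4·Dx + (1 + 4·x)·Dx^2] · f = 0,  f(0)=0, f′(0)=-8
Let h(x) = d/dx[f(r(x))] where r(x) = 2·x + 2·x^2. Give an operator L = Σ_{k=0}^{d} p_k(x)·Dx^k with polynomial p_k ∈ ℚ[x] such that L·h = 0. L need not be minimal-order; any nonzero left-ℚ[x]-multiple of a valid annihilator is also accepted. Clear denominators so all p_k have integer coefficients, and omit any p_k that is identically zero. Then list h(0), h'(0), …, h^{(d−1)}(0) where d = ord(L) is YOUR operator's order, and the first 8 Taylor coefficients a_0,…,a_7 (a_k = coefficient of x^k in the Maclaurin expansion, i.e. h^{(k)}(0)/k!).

f: a_k = 0, -8, 16, -128/3, 128, -2048/5, 4096/3, -32768/7, …
Substitute x→r, Dx→(1/r')Dx; clear ⇒ L₀.
h=h₀': d/dx-closure on L₀ ⇒ L.
L = (6 + 16·x + 16·x^2) + (1 + 10·x + 24·x^2 + 16·x^3)·Dx  (order 1).
h: a_k = -16, 96, -640, 4352, -29696, 202752, -1384448, 9453568, …
ICs: h(0) = -16.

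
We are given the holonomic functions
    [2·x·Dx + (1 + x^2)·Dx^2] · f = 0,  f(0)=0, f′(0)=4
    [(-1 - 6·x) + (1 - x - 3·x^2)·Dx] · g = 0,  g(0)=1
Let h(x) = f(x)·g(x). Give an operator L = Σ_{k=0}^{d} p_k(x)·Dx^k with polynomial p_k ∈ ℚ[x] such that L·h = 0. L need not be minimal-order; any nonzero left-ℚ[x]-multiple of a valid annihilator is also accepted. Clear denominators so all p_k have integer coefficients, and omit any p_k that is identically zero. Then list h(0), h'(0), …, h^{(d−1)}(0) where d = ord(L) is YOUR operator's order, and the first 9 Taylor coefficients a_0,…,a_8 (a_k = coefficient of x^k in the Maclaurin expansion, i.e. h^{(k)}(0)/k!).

L = (6 + 2·x + 18·x^2) + (2 + 10·x + 4·x^2 + 18·x^3)·Dx + (-1 + x + 2·x^2 + x^3 + 3·x^4)·Dx^2  (order 2).
h: a_k = 0, 4, 4, 44/3, 80/3, 1072/15, 2272/15, 38356/105, 86068/105, …
ICs: h(0) = 0, h′(0) = 4.

f: a_k = 0, 4, 0, -4/3, 0, 4/5, 0, -4/7, 0, …
g: a_k = 1, 1, 4, 7, 19, 40, 97, 217, 508, …
f·g: L₀ = L_f ⊗_s L_g, ord ≤ 2·1.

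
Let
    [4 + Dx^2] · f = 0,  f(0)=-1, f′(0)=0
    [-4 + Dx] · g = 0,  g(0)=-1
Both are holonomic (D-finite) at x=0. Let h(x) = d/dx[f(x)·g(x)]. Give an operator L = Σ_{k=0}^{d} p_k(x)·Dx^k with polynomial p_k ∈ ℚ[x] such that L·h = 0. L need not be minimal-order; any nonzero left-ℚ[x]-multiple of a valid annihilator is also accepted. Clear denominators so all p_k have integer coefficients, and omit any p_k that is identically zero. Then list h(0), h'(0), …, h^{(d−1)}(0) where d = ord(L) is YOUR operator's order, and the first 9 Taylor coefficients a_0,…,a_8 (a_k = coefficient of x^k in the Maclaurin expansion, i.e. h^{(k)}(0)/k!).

L = 20 - 8·Dx + Dx^2  (order 2).
h: a_k = 4, 12, 8, -56/3, -152/3, -312/5, -2224/45, -8432/315, -2872/315, …
ICs: h(0) = 4, h′(0) = 12.

f: a_k = -1, 0, 2, 0, -2/3, 0, 4/45, 0, -2/315, …
g: a_k = -1, -4, -8, -32/3, -32/3, -128/15, -256/45, -1024/315, -512/315, …
L₀ := L_f ⊗_s L_g (sym. prod.), ord ≤ 2.
Differentiate: ansatz ord ≤ ord L₀ ⇒ L.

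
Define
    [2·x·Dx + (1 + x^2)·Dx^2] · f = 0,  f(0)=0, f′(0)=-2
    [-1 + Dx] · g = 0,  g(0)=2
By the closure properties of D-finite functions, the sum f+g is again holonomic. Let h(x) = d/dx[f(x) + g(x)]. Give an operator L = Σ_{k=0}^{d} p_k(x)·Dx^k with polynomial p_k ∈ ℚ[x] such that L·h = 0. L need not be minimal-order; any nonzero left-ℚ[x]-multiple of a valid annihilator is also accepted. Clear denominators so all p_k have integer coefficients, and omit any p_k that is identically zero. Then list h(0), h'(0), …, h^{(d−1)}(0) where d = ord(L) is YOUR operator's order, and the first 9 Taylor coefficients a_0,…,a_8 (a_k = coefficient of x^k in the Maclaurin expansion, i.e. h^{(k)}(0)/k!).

f: a_k = 0, -2, 0, 2/3, 0, -2/5, 0, 2/7, 0, …
g: a_k = 2, 2, 1, 1/3, 1/12, 1/60, 1/360, 1/2520, 1/20160, …
f+g: L₀ = lclm(L_f,L_g), ord ≤ 2+1.
Differentiate: ansatz ord ≤ ord L₀ ⇒ L.
L = (2 - 4·x - 2·x^2) + (-3 + 3·x + x^2 - x^3)·Dx + (1 + x + x^2 + x^3)·Dx^2  (order 2).
h: a_k = 0, 2, 3, 1/3, -23/12, 1/60, 721/360, 1/2520, -40319/20160, …
ICs: h(0) = 0, h′(0) = 2.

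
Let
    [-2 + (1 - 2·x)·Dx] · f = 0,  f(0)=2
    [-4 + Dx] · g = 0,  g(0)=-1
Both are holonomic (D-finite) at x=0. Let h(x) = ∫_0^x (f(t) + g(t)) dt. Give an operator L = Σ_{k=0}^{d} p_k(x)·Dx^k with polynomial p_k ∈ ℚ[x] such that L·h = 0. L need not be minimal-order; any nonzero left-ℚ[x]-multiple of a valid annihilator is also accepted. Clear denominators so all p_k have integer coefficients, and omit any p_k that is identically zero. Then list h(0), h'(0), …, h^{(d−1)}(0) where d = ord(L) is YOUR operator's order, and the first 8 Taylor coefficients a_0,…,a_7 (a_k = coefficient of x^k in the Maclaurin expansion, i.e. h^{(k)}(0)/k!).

L = -32·x·Dx + (-4 + 32·x - 32·x^2)·Dx^2 + (1 - 6·x + 8·x^2)·Dx^3  (order 3).
h: a_k = 0, 1, 0, 0, 4/3, 64/15, 416/45, 5504/315, …
ICs: h(0) = 0, h′(0) = 1, h′′(0) = 0.

f: a_k = 2, 4, 8, 16, 32, 64, 128, 256, …
g: a_k = -1, -4, -8, -32/3, -32/3, -128/15, -256/45, -1024/315, …
Sum ⇒ L₀ = lclm(L_f,L_g) in ℚ(x)⟨Dx⟩.
h=∫h₀ ⇒ L = L₀·Dx.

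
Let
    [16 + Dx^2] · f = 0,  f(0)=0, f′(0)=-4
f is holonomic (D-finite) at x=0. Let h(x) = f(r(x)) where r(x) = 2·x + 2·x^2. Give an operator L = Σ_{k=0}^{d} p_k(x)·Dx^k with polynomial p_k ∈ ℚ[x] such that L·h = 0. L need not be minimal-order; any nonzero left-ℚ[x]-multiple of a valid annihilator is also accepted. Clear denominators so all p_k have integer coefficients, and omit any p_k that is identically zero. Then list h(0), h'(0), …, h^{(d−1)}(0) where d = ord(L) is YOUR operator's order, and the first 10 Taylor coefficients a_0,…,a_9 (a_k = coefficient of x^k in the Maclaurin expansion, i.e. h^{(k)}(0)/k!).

f: a_k = 0, -4, 0, 32/3, 0, -128/15, 0, 1024/315, 0, -2048/2835, …
L₀ from L_f via x↦r, Dx↦r'^{-1}Dx.
L = (64 + 384·x + 768·x^2 + 512·x^3) - 2·Dx + (1 + 2·x)·Dx^2  (order 2).
h: a_k = 0, -8, -8, 256/3, 256, -256/15, -1280, -729088/315, 8192/45, 19853312/2835, …
ICs: h(0) = 0, h′(0) = -8.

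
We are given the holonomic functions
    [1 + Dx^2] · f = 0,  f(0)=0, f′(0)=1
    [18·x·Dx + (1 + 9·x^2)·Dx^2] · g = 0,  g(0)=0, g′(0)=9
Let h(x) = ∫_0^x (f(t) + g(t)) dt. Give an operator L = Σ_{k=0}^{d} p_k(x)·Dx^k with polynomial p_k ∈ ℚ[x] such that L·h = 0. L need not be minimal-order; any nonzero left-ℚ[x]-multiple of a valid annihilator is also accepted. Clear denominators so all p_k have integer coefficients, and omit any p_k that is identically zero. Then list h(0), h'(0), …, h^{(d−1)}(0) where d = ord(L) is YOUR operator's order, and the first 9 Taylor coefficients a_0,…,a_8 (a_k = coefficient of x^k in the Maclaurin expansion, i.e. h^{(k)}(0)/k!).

L = (-1926·x + 17820·x^3 + 1458·x^5)·Dx^2 + (-17 + 351·x^2 + 4617·x^4 + 729·x^6)·Dx^3 + (-1926·x + 17820·x^3 + 1458·x^5)·Dx^4 + (-17 + 351·x^2 + 4617·x^4 + 729·x^6)·Dx^5  (order 5).
h: a_k = 0, 0, 5, 0, -163/24, 0, 17497/720, 0, -4723921/40320, …
ICs: h(0) = 0, h′(0) = 0, h′′(0) = 10, h′′′(0) = 0, h′′′′(0) = -163.

f: a_k = 0, 1, 0, -1/6, 0, 1/120, 0, -1/5040, 0, …
g: a_k = 0, 9, 0, -27, 0, 729/5, 0, -6561/7, 0, …
f+g: L₀ = lclm(L_f,L_g), ord ≤ 2+2.
h=∫₀ˣh₀: take L = L₀·Dx.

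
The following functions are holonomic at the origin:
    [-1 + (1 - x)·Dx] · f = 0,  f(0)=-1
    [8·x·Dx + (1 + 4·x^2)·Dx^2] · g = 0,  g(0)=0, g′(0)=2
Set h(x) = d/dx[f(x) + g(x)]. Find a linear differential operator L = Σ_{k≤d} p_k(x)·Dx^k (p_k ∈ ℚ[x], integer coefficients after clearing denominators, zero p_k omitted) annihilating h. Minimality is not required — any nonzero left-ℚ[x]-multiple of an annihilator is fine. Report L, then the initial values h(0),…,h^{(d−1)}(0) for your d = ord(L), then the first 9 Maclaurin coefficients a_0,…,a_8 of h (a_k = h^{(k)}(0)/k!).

f: a_k = -1, -1, -1, -1, -1, -1, -1, -1, -1, …
g: a_k = 0, 2, 0, -8/3, 0, 32/5, 0, -128/7, 0, …
Weyl lclm of L_f,L_g ⇒ L₀ (ord ≤ 3).
Differentiate: ansatz ord ≤ ord L₀ ⇒ L.
L = (-8 + 32·x + 96·x^2) + (7 - 8·x - 20·x^2 + 96·x^3)·Dx + (-1 - 3·x - 12·x^3 + 16·x^4)·Dx^2  (order 2).
h: a_k = 1, -2, -11, -4, 27, -6, -135, -8, 503, …
ICs: h(0) = 1, h′(0) = -2.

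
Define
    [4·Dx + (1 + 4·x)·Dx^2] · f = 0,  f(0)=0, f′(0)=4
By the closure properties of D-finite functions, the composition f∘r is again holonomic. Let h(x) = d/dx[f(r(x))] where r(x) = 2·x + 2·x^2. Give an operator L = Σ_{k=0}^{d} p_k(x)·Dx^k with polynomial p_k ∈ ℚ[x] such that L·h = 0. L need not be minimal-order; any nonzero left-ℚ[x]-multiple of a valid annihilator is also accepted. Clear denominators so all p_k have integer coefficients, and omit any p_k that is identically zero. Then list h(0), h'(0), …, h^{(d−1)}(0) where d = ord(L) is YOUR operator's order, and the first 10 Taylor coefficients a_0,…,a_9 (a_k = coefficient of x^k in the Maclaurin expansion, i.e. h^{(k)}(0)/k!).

f: a_k = 0, 4, -8, 64/3, -64, 1024/5, -2048/3, 16384/7, -8192, 262144/9, …
L₀ from L_f via x↦r, Dx↦r'^{-1}Dx.
h=h₀': d/dx-closure on L₀ ⇒ L.
L = (6 + 16·x + 16·x^2) + (1 + 10·x + 24·x^2 + 16·x^3)·Dx  (order 1).
h: a_k = 8, -48, 320, -2176, 14848, -101376, 692224, -4726784, 32276480, -220397568, …
ICs: h(0) = 8.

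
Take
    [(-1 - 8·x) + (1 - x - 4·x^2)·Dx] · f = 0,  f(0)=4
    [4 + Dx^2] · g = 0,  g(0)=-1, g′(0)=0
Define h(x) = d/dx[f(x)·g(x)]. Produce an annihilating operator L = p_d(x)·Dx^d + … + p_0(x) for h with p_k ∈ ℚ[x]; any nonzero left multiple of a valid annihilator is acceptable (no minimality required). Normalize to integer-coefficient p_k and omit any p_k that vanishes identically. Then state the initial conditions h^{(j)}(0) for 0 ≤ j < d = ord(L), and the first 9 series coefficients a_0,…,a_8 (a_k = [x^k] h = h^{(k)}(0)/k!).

L = (18 - 8·x - 28·x^2 + 32·x^3 + 64·x^4) + (4 + 34·x + 24·x^2 + 64·x^3)·Dx + (-1 + x^2 + 8·x^3 + 16·x^4)·Dx^2  (order 2).
h: a_k = -4, -24, -84, -944/3, -2860/3, -45448/15, -399308/45, -2761568/105, -526564/7, …
ICs: h(0) = -4, h′(0) = -24.

f: a_k = 4, 4, 20, 36, 116, 260, 724, 1764, 4660, …
g: a_k = -1, 0, 2, 0, -2/3, 0, 4/45, 0, -2/315, …
f·g: L₀ = L_f ⊗_s L_g, ord ≤ 1·2.
Differentiate: ansatz ord ≤ ord L₀ ⇒ L.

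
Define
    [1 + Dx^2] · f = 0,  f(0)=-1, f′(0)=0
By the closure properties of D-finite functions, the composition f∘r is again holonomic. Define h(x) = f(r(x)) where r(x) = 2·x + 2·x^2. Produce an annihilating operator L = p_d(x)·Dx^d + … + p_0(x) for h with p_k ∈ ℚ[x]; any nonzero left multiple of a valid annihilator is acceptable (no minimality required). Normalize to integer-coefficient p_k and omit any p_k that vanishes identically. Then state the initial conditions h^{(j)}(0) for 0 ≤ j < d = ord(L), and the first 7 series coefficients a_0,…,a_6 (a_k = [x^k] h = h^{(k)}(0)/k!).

f: a_k = -1, 0, 1/2, 0, -1/24, 0, 1/720, …
Substitute x→r, Dx→(1/r')Dx; clear ⇒ L₀.
L = (4 + 24·x + 48·x^2 + 32·x^3) - 2·Dx + (1 + 2·x)·Dx^2  (order 2).
h: a_k = -1, 0, 2, 4, 4/3, -8/3, -176/45, …
ICs: h(0) = -1, h′(0) = 0.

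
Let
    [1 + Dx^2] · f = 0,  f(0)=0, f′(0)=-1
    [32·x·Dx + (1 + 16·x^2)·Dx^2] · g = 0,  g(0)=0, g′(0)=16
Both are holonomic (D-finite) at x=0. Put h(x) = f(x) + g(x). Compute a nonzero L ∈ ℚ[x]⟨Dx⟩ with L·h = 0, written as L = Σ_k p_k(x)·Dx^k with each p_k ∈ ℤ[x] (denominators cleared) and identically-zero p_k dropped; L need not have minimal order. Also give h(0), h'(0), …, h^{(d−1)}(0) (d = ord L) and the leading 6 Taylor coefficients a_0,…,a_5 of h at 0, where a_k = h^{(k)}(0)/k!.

f: a_k = 0, -1, 0, 1/6, 0, -1/120, …
g: a_k = 0, 16, 0, -256/3, 0, 4096/5, …
f+g: L₀ = lclm(L_f,L_g), ord ≤ 2+2.
L = (-6112·x + 99328·x^3 + 8192·x^5)·Dx + (-31 + 1072·x^2 + 25344·x^4 + 4096·x^6)·Dx^2 + (-6112·x + 99328·x^3 + 8192·x^5)·Dx^3 + (-31 + 1072·x^2 + 25344·x^4 + 4096·x^6)·Dx^4  (order 4).
h: a_k = 0, 15, 0, -511/6, 0, 98303/120, …
ICs: h(0) = 0, h′(0) = 15, h′′(0) = 0, h′′′(0) = -511.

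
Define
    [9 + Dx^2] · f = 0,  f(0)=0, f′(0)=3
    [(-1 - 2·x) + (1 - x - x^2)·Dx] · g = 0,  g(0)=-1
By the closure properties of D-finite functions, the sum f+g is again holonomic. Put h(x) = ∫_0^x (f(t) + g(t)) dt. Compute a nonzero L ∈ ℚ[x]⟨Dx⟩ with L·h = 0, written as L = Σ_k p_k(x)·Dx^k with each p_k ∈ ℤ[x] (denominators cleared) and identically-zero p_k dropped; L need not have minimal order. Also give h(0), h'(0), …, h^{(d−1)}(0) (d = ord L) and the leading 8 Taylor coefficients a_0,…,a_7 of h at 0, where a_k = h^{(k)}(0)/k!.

f: a_k = 0, 3, 0, -9/2, 0, 81/40, 0, -243/560, …
g: a_k = -1, -1, -2, -3, -5, -8, -13, -21, …
h₀=f+g: left-lcm gives L₀, ord ≤ 3.
h=∫h₀ ⇒ L = L₀·Dx.
L = (-243 - 432·x + 81·x^2 - 216·x^3 - 405·x^4 - 162·x^5)·Dx + (117 - 225·x - 36·x^2 + 297·x^3 - 54·x^4 - 243·x^5 - 81·x^6)·Dx^2 + (-27 - 48·x + 9·x^2 - 24·x^3 - 45·x^4 - 18·x^5)·Dx^3 + (13 - 25·x - 4·x^2 + 33·x^3 - 6·x^4 - 27·x^5 - 9·x^6)·Dx^4  (order 4).
h: a_k = 0, -1, 1, -2/3, -15/8, -1, -239/240, -13/7, …
ICs: h(0) = 0, h′(0) = -1, h′′(0) = 2, h′′′(0) = -4.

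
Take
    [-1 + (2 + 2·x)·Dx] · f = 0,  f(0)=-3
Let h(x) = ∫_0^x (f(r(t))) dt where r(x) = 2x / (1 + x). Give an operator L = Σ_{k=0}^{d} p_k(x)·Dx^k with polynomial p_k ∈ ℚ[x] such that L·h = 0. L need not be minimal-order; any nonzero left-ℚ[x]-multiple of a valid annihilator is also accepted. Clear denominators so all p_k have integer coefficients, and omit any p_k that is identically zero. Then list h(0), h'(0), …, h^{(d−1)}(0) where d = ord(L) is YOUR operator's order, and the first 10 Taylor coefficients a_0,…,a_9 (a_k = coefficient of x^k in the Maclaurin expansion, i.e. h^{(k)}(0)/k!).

L = -Dx + (1 + 4·x + 3·x^2)·Dx^2  (order 2).
h: a_k = 0, -3, -3/2, 3/2, -15/8, 111/40, -75/16, 981/112, -2259/128, 4815/128, …
ICs: h(0) = 0, h′(0) = -3.

f: a_k = -3, -3/2, 3/8, -3/16, 15/128, -21/256, 63/1024, -99/2048, 1287/32768, -2145/65536, …
h₀=f(r): pull back L_f along r ⇒ L₀.
Integrate: L := L₀·Dx.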